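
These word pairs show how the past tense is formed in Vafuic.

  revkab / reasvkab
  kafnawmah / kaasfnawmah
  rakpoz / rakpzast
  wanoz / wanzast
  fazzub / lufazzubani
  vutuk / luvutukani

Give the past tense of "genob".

"genob" has last vowel 'o'. The stems whose last vowel is 'o' (rakpoz → rakpzast, wanoz → wanzast) delete the last vowel and add -ast.
The other patterns: stems whose last vowel is 'a' insert -as- after the first vowel; stems whose last vowel is 'u' add lu- … -ani around the stem.
So genob → genbast.

genbast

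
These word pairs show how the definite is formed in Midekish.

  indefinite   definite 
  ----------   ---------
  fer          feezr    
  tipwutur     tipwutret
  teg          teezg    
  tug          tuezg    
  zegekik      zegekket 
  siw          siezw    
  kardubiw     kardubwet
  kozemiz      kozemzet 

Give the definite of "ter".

siw and kardubiw both end in -w yet inflect differently (siezw, kardubwet), so the final letter is not what conditions the rule; the number of vowels is.
"ter" has 1 vowel. The stems with 1 vowel (tug → tuezg, siw → siezw, teg → teezg) insert -ez- after the first vowel.
So ter → teezr.

teezr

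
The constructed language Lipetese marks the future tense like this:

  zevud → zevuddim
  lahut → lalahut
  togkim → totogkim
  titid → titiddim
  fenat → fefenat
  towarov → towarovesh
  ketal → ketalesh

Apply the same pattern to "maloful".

malofulesh

titid and togkim both have last vowel 'i' yet inflect differently (titiddim, totogkim), so the last vowel is not what conditions the rule; the final letter is.
"maloful" ends in -l. The one such stem in the data (ketal → ketalesh) adds -esh, so the same rule applies.
So maloful → malofulesh.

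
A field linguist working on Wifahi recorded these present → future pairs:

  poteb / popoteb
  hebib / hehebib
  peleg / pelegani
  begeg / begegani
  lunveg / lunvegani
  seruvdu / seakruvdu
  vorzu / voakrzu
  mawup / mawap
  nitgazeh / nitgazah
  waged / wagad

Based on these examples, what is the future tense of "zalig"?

poteb and peleg both have last vowel 'e' yet inflect differently (popoteb, pelegani), so the last vowel is not what conditions the rule; the final letter is.
"zalig" ends in -g. The stems ending in -g (peleg → pelegani, begeg → begegani, lunveg → lunvegani) add -ani.
So zalig → zaligani.

zaligani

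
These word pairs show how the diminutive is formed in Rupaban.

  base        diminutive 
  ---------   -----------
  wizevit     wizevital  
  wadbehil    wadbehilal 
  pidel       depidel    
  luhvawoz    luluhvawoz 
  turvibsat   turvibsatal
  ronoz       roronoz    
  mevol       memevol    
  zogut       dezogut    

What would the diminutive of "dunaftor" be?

dudunaftor

pidel and mevol both end in -l yet inflect differently (depidel, memevol), so the final letter is not what conditions the rule; the last vowel is.
"dunaftor" has last vowel 'o'. The stems whose last vowel is 'o' (mevol → memevol, luhvawoz → luluhvawoz, ronoz → roronoz) repeat the first consonant+vowel as a prefix.
The other patterns: stems whose last vowel is 'e' or 'u' add the prefix de-; stems whose last vowel is 'a' or 'i' add -al.
So dunaftor → dudunaftor.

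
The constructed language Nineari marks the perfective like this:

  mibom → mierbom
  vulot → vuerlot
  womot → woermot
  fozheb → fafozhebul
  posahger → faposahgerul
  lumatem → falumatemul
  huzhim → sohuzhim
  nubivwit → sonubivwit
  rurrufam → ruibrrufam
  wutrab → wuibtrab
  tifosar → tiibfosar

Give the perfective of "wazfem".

mibom and lumatem both end in -m yet inflect differently (mierbom, falumatemul), so the final letter is not what conditions the rule; the last vowel is.
"wazfem" has last vowel 'e'. The stems whose last vowel is 'e' (fozheb → fafozhebul, posahger → faposahgerul, lumatem → falumatemul) add fa- … -ul around the stem.
So wazfem → fawazfemul.

fawazfemul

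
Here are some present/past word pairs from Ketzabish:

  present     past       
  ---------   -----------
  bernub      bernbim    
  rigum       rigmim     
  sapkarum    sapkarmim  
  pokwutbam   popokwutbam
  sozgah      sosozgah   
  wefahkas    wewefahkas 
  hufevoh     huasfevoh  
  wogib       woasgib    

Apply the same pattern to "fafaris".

"fafaris" has last vowel 'i'. The one such stem in the data (wogib → woasgib) inserts -as- after the first vowel (as does hufevoh), so the same rule applies.
So fafaris → faasfaris.

faasfaris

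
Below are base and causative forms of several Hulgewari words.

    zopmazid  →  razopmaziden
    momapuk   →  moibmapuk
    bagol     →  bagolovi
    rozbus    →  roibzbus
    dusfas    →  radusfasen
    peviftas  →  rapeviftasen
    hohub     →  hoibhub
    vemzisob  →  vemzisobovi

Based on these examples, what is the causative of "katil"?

rakatilen

hohub and vemzisob both end in -b yet inflect differently (hoibhub, vemzisobovi), so the final letter is not what conditions the rule; the last vowel is.
"katil" has last vowel 'i'. The one such stem in the data (zopmazid → razopmaziden) adds ra- … -en around the stem, so the same rule applies.
The other patterns: stems whose last vowel is 'u' insert -ib- after the first vowel; stems whose last vowel is 'o' add -ovi.
So katil → rakatilen.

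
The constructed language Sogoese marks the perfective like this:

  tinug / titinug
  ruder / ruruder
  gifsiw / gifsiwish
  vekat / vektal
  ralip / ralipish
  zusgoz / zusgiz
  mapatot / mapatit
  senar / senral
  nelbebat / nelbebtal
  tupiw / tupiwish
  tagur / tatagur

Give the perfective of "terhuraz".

"terhuraz" has last vowel 'a'. The stems whose last vowel is 'a' (nelbebat → nelbebtal, senar → senral, vekat → vektal) delete the last vowel and add -al.
The other patterns: stems whose last vowel is 'i' add -ish; stems whose last vowel is 'o' change the last vowel to 'i'; stems whose last vowel is 'e' or 'u' repeat the first consonant+vowel as a prefix.
So terhuraz → terhurzal.

terhurzal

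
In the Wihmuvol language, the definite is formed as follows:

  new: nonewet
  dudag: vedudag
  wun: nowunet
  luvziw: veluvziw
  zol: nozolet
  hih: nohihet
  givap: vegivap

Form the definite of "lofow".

"lofow" has 2 vowels. The stems with 2 vowels (luvziw → veluvziw, dudag → vedudag, givap → vegivap) add the prefix ve-.
The other pattern: stems with 1 vowel add no- … -et around the stem.
So lofow → velofow.

velofow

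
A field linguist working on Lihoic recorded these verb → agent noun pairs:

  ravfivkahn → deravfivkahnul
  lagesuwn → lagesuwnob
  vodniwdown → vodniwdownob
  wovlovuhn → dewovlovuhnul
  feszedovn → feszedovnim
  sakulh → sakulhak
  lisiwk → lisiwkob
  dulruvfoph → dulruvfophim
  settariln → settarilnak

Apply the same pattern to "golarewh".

golarewhob

settariln and lagesuwn both end in -n yet inflect differently (settarilnak, lagesuwnob), so the final letter is not what conditions the rule; the second-to-last letter is.
"golarewh" has second-to-last letter 'w'. The stems whose second-to-last letter is 'w' (lisiwk → lisiwkob, lagesuwn → lagesuwnob, vodniwdown → vodniwdownob) add -ob.
So golarewh → golarewhob.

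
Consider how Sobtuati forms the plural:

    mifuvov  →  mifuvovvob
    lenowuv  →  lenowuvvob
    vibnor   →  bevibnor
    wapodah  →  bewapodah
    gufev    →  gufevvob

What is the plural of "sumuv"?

mifuvov and vibnor both have last vowel 'o' yet inflect differently (mifuvovvob, bevibnor), so the last vowel is not what conditions the rule; the final letter is.
"sumuv" ends in -v. The stems ending in -v (gufev → gufevvob, lenowuv → lenowuvvob, mifuvov → mifuvovvob) double the final consonant and add -ob.
The other pattern: stems ending in -h or -r add the prefix be-.
So sumuv → sumuvvob.

sumuvvob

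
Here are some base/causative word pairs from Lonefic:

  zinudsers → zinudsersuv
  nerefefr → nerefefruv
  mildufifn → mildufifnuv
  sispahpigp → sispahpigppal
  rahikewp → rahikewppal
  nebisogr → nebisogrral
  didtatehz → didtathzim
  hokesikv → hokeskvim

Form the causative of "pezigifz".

nerefefr and nebisogr both end in -r yet inflect differently (nerefefruv, nebisogrral), so the final letter is not what conditions the rule; the second-to-last letter is.
"pezigifz" has second-to-last letter 'f'. The stems whose second-to-last letter is 'f' (nerefefr → nerefefruv, mildufifn → mildufifnuv) add -uv.
So pezigifz → pezigifzuv.

pezigifzuv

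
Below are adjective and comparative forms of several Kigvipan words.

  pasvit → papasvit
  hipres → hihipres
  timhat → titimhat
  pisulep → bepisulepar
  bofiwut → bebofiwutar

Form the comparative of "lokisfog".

belokisfogar

pasvit and bofiwut both end in -t yet inflect differently (papasvit, bebofiwutar), so the final letter is not what conditions the rule; the number of vowels is.
"lokisfog" has 3 vowels. The stems with 3 vowels (pisulep → bepisulepar, bofiwut → bebofiwutar) add be- … -ar around the stem.
The other pattern: stems with 2 vowels repeat the first consonant+vowel as a prefix.
So lokisfog → belokisfogar.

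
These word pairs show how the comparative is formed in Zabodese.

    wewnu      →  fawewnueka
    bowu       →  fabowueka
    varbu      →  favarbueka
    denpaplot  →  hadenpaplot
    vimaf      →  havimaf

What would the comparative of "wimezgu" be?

fawimezgueka

varbu and vimaf both begin with v- yet inflect differently (favarbueka, havimaf), so the first letter is not what conditions the rule; whether the stem ends in a vowel or a consonant is.
"wimezgu" ends in a vowel. The stems ending in a vowel (wewnu → fawewnueka, bowu → fabowueka, varbu → favarbueka) add fa- … -eka around the stem.
The other pattern: stems ending in a consonant add the prefix ha-.
So wimezgu → fawimezgueka.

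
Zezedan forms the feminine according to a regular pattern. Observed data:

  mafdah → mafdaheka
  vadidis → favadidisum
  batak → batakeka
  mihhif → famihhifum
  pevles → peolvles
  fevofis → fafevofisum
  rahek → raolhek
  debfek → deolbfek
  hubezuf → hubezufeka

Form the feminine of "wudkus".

wudkuseka

mihhif and hubezuf both end in -f yet inflect differently (famihhifum, hubezufeka), so the final letter is not what conditions the rule; the last vowel is.
"wudkus" has last vowel 'u'. The one such stem in the data (hubezuf → hubezufeka) adds -eka, so the same rule applies.
The other patterns: stems whose last vowel is 'i' add fa- … -um around the stem; stems whose last vowel is 'e' insert -ol- after the first vowel.
So wudkus → wudkuseka.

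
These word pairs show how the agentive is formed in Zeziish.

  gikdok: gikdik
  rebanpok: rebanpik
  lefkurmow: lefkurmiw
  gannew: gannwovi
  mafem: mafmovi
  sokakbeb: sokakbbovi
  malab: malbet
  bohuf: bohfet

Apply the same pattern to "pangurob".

"pangurob" has last vowel 'o'. The stems whose last vowel is 'o' (gikdok → gikdik, rebanpok → rebanpik, lefkurmow → lefkurmiw) change the last vowel to 'i'.
So pangurob → pangurib.

pangurib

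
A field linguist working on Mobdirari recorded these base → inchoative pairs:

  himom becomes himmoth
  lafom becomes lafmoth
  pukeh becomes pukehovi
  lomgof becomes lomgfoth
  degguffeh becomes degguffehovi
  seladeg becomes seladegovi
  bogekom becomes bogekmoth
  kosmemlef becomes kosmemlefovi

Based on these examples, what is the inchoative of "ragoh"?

raghoth

lomgof and kosmemlef both end in -f yet inflect differently (lomgfoth, kosmemlefovi), so the final letter is not what conditions the rule; the last vowel is.
"ragoh" has last vowel 'o'. The stems whose last vowel is 'o' (lafom → lafmoth, bogekom → bogekmoth, himom → himmoth) delete the last vowel and add -oth.
So ragoh → raghoth.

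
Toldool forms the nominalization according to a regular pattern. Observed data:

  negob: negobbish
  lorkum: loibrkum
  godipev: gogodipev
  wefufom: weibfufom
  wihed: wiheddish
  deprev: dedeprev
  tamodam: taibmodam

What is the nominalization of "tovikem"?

deprev and wihed both have last vowel 'e' yet inflect differently (dedeprev, wiheddish), so the last vowel is not what conditions the rule; the final letter is.
"tovikem" ends in -m. The stems ending in -m (wefufom → weibfufom, lorkum → loibrkum, tamodam → taibmodam) insert -ib- after the first vowel.
The other patterns: stems ending in -v repeat the first consonant+vowel as a prefix; stems ending in -b or -d double the final consonant and add -ish.
So tovikem → toibvikem.

toibvikem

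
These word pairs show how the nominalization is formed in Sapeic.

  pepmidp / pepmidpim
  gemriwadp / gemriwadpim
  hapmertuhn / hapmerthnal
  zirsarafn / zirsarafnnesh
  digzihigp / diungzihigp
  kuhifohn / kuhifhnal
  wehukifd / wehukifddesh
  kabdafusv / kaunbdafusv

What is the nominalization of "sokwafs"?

kuhifohn and zirsarafn both end in -n yet inflect differently (kuhifhnal, zirsarafnnesh), so the final letter is not what conditions the rule; the second-to-last letter is.
"sokwafs" has second-to-last letter 'f'. The stems whose second-to-last letter is 'f' (wehukifd → wehukifddesh, zirsarafn → zirsarafnnesh) double the final consonant and add -esh.
So sokwafs → sokwafssesh.

sokwafssesh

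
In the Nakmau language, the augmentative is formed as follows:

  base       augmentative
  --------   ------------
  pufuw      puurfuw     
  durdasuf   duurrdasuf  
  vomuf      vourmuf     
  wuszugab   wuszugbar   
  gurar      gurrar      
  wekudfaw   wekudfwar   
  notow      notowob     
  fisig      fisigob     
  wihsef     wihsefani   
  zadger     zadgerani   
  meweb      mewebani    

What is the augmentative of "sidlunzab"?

pufuw and wekudfaw both end in -w yet inflect differently (puurfuw, wekudfwar), so the final letter is not what conditions the rule; the last vowel is.
"sidlunzab" has last vowel 'a'. The stems whose last vowel is 'a' (wuszugab → wuszugbar, gurar → gurrar, wekudfaw → wekudfwar) delete the last vowel and add -ar.
The other patterns: stems whose last vowel is 'u' insert -ur- after the first vowel; stems whose last vowel is 'i' or 'o' add -ob; stems whose last vowel is 'e' add -ani.
So sidlunzab → sidlunzbar.

sidlunzbar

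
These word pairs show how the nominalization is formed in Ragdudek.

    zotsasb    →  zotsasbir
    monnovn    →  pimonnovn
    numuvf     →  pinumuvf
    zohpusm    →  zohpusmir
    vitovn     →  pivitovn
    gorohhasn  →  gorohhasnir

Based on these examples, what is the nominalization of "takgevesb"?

takgevesbir

"takgevesb" has second-to-last letter 's'. The stems whose second-to-last letter is 's' (zohpusm → zohpusmir, gorohhasn → gorohhasnir, zotsasb → zotsasbir) add -ir.
So takgevesb → takgevesbir.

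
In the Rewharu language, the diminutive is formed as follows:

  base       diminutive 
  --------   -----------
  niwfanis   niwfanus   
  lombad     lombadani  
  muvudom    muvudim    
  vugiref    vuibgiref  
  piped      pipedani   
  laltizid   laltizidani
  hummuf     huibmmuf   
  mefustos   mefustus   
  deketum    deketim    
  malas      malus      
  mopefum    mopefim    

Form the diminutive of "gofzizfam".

"gofzizfam" ends in -m. The stems ending in -m (muvudom → muvudim, mopefum → mopefim, deketum → deketim) change the last vowel to 'i'.
The other patterns: stems ending in -d add -ani; stems ending in -s change the last vowel to 'u'; stems ending in -f insert -ib- after the first vowel.
So gofzizfam → gofzizfim.

gofzizfim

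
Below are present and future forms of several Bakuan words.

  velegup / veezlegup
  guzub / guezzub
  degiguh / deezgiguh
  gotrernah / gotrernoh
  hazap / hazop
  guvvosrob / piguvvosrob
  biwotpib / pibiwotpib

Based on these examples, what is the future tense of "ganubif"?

piganubif

degiguh and gotrernah both end in -h yet inflect differently (deezgiguh, gotrernoh), so the final letter is not what conditions the rule; the last vowel is.
"ganubif" has last vowel 'i'. The one such stem in the data (biwotpib → pibiwotpib) adds the prefix pi-, so the same rule applies.
The other patterns: stems whose last vowel is 'u' insert -ez- after the first vowel; stems whose last vowel is 'a' change the last vowel to 'o'.
So ganubif → piganubif.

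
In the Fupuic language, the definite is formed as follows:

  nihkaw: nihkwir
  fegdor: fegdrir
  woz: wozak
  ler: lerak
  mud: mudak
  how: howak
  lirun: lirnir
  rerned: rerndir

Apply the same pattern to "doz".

dozak

nihkaw and how both end in -w yet inflect differently (nihkwir, howak), so the final letter is not what conditions the rule; the number of vowels is.
"doz" has 1 vowel. The stems with 1 vowel (how → howak, ler → lerak, mud → mudak) add -ak.
The other pattern: stems with 2 vowels delete the last vowel and add -ir.
So doz → dozak.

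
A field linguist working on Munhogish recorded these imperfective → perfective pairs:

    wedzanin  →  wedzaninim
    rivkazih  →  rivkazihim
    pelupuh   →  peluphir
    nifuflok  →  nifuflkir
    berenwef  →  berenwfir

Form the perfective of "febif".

rivkazih and pelupuh both end in -h yet inflect differently (rivkazihim, peluphir), so the final letter is not what conditions the rule; the last vowel is.
"febif" has last vowel 'i'. The stems whose last vowel is 'i' (wedzanin → wedzaninim, rivkazih → rivkazihim) add -im.
The other pattern: stems whose last vowel is 'e', 'o' or 'u' delete the last vowel and add -ir.
So febif → febifim.

febifim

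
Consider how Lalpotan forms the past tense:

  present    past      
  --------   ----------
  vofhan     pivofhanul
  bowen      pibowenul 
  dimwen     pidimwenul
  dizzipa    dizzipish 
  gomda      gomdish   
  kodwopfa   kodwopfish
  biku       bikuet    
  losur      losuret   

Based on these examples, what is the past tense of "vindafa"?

vindafish

vofhan and dizzipa both have last vowel 'a' yet inflect differently (pivofhanul, dizzipish), so the last vowel is not what conditions the rule; the final letter is.
"vindafa" ends in -a. The stems ending in -a (dizzipa → dizzipish, gomda → gomdish, kodwopfa → kodwopfish) drop the final letter and add -ish.
The other patterns: stems ending in -n add pi- … -ul around the stem; stems ending in -r or -u add -et.
So vindafa → vindafish.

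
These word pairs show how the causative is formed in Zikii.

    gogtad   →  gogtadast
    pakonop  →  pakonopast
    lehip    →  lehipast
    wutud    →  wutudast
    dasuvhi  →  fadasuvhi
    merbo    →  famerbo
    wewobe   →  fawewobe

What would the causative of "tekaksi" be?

fatekaksi

dasuvhi and lehip both have last vowel 'i' yet inflect differently (fadasuvhi, lehipast), so the last vowel is not what conditions the rule; whether the stem ends in a vowel or a consonant is.
"tekaksi" ends in a vowel. The stems ending in a vowel (merbo → famerbo, wewobe → fawewobe, dasuvhi → fadasuvhi) add the prefix fa-.
The other pattern: stems ending in a consonant add -ast.
So tekaksi → fatekaksi.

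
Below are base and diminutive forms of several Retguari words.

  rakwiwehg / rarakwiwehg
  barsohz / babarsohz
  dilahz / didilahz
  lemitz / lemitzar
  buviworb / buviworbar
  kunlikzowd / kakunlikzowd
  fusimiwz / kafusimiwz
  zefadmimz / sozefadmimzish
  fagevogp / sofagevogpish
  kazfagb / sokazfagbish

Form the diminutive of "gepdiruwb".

kagepdiruwb

barsohz and lemitz both end in -z yet inflect differently (babarsohz, lemitzar), so the final letter is not what conditions the rule; the second-to-last letter is.
"gepdiruwb" has second-to-last letter 'w'. The stems whose second-to-last letter is 'w' (kunlikzowd → kakunlikzowd, fusimiwz → kafusimiwz) add the prefix ka-.
So gepdiruwb → kagepdiruwb.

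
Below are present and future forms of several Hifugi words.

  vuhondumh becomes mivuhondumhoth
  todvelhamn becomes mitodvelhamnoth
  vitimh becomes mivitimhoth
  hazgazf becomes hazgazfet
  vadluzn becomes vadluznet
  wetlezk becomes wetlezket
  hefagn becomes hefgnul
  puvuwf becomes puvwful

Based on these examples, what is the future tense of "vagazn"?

vagaznet

todvelhamn and vadluzn both end in -n yet inflect differently (mitodvelhamnoth, vadluznet), so the final letter is not what conditions the rule; the second-to-last letter is.
"vagazn" has second-to-last letter 'z'. The stems whose second-to-last letter is 'z' (hazgazf → hazgazfet, vadluzn → vadluznet, wetlezk → wetlezket) add -et.
So vagazn → vagaznet.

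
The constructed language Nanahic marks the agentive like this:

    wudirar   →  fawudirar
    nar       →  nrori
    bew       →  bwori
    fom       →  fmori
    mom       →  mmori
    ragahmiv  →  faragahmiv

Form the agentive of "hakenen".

fahakenen

wudirar and nar both end in -r yet inflect differently (fawudirar, nrori), so the final letter is not what conditions the rule; the number of vowels is.
"hakenen" has 3 vowels. The stems with 3 vowels (ragahmiv → faragahmiv, wudirar → fawudirar) add the prefix fa-.
So hakenen → fahakenen.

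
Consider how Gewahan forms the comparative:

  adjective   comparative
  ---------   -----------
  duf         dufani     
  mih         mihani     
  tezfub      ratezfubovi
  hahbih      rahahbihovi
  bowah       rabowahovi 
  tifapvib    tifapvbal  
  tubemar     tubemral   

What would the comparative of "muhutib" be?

muhutbal

mih and hahbih both end in -h yet inflect differently (mihani, rahahbihovi), so the final letter is not what conditions the rule; the number of vowels is.
"muhutib" has 3 vowels. The stems with 3 vowels (tifapvib → tifapvbal, tubemar → tubemral) delete the last vowel and add -al.
So muhutib → muhutbal.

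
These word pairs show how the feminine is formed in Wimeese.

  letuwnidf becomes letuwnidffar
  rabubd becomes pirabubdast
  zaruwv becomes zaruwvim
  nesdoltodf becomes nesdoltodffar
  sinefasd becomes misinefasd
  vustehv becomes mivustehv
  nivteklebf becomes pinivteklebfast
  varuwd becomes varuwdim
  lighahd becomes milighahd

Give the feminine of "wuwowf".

wuwowfim

rabubd and varuwd both end in -d yet inflect differently (pirabubdast, varuwdim), so the final letter is not what conditions the rule; the second-to-last letter is.
"wuwowf" has second-to-last letter 'w'. The stems whose second-to-last letter is 'w' (zaruwv → zaruwvim, varuwd → varuwdim) add -im.
The other patterns: stems whose second-to-last letter is 'b' add pi- … -ast around the stem; stems whose second-to-last letter is 'd' double the final consonant and add -ar; stems whose second-to-last letter is 'h' or 's' add the prefix mi-.
So wuwowf → wuwowfim.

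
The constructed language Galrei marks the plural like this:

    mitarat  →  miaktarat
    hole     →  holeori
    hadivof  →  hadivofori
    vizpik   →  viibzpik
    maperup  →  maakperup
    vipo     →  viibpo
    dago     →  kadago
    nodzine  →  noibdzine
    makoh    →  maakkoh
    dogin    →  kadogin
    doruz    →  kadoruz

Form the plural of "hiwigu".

"hiwigu" begins with h-. The stems beginning with h- (hole → holeori, hadivof → hadivofori) add -ori.
The other patterns: stems beginning with d- add the prefix ka-; stems beginning with m- insert -ak- after the first vowel; stems beginning with n- or v- insert -ib- after the first vowel.
So hiwigu → hiwiguori.

hiwiguori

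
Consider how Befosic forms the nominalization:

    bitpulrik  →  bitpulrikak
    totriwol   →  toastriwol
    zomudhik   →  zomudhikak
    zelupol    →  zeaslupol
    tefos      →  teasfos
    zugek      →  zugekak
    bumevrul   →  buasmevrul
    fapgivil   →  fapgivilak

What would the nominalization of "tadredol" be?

taasdredol

fapgivil and totriwol both end in -l yet inflect differently (fapgivilak, toastriwol), so the final letter is not what conditions the rule; the last vowel is.
"tadredol" has last vowel 'o'. The stems whose last vowel is 'o' (totriwol → toastriwol, zelupol → zeaslupol, tefos → teasfos) insert -as- after the first vowel.
The other pattern: stems whose last vowel is 'e' or 'i' add -ak.
So tadredol → taasdredol.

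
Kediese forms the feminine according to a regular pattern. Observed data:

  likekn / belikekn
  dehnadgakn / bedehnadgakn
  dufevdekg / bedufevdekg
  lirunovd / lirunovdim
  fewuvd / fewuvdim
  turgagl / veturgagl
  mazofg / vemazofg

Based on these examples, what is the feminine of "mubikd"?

bemubikd

dufevdekg and mazofg both end in -g yet inflect differently (bedufevdekg, vemazofg), so the final letter is not what conditions the rule; the second-to-last letter is.
"mubikd" has second-to-last letter 'k'. The stems whose second-to-last letter is 'k' (likekn → belikekn, dehnadgakn → bedehnadgakn, dufevdekg → bedufevdekg) add the prefix be-.
The other patterns: stems whose second-to-last letter is 'v' add -im; stems whose second-to-last letter is 'f' or 'g' add the prefix ve-.
So mubikd → bemubikd.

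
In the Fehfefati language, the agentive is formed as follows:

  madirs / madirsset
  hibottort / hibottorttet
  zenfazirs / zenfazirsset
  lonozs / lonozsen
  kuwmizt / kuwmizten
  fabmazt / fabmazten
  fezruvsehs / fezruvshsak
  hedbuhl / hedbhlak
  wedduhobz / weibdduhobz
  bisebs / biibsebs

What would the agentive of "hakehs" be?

"hakehs" has second-to-last letter 'h'. The stems whose second-to-last letter is 'h' (fezruvsehs → fezruvshsak, hedbuhl → hedbhlak) delete the last vowel and add -ak.
The other patterns: stems whose second-to-last letter is 'r' double the final consonant and add -et; stems whose second-to-last letter is 'z' add -en; stems whose second-to-last letter is 'b' insert -ib- after the first vowel.
So hakehs → hakhsak.

hakhsak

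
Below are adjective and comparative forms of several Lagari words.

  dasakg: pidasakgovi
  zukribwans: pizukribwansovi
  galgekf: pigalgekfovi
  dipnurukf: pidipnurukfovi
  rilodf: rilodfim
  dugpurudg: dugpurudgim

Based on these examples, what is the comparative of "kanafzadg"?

galgekf and rilodf both end in -f yet inflect differently (pigalgekfovi, rilodfim), so the final letter is not what conditions the rule; the second-to-last letter is.
"kanafzadg" has second-to-last letter 'd'. The stems whose second-to-last letter is 'd' (rilodf → rilodfim, dugpurudg → dugpurudgim) add -im.
So kanafzadg → kanafzadgim.

kanafzadgim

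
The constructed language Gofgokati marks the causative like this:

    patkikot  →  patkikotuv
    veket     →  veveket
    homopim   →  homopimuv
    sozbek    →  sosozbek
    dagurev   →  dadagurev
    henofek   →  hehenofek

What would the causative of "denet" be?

dedenet

veket and patkikot both end in -t yet inflect differently (veveket, patkikotuv), so the final letter is not what conditions the rule; the last vowel is.
"denet" has last vowel 'e'. The stems whose last vowel is 'e' (henofek → hehenofek, dagurev → dadagurev, sozbek → sosozbek) repeat the first consonant+vowel as a prefix.
So denet → dedenet.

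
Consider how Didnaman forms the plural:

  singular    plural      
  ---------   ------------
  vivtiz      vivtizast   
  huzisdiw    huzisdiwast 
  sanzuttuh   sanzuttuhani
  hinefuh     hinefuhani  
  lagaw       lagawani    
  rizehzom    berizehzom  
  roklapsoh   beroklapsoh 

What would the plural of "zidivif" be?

zidivifast

huzisdiw and lagaw both end in -w yet inflect differently (huzisdiwast, lagawani), so the final letter is not what conditions the rule; the last vowel is.
"zidivif" has last vowel 'i'. The stems whose last vowel is 'i' (vivtiz → vivtizast, huzisdiw → huzisdiwast) add -ast.
So zidivif → zidivifast.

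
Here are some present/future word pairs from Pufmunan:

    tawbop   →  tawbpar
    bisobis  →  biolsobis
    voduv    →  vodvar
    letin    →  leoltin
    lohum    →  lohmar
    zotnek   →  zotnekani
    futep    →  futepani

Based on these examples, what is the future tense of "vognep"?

vognepani

futep and tawbop both end in -p yet inflect differently (futepani, tawbpar), so the final letter is not what conditions the rule; the last vowel is.
"vognep" has last vowel 'e'. The stems whose last vowel is 'e' (zotnek → zotnekani, futep → futepani) add -ani.
So vognep → vognepani.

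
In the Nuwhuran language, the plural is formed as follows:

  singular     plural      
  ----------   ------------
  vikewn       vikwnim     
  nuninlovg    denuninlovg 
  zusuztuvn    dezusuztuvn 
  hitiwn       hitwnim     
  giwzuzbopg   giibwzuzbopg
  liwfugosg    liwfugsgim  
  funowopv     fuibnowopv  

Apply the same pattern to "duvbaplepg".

"duvbaplepg" has second-to-last letter 'p'. The stems whose second-to-last letter is 'p' (funowopv → fuibnowopv, giwzuzbopg → giibwzuzbopg) insert -ib- after the first vowel.
So duvbaplepg → duibvbaplepg.

duibvbaplepg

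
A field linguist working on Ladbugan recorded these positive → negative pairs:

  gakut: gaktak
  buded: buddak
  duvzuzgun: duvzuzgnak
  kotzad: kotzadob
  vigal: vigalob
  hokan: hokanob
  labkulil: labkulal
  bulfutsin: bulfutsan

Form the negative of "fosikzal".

buded and kotzad both end in -d yet inflect differently (buddak, kotzadob), so the final letter is not what conditions the rule; the last vowel is.
"fosikzal" has last vowel 'a'. The stems whose last vowel is 'a' (kotzad → kotzadob, vigal → vigalob, hokan → hokanob) add -ob.
The other patterns: stems whose last vowel is 'e' or 'u' delete the last vowel and add -ak; stems whose last vowel is 'i' change the last vowel to 'a'.
So fosikzal → fosikzalob.

fosikzalob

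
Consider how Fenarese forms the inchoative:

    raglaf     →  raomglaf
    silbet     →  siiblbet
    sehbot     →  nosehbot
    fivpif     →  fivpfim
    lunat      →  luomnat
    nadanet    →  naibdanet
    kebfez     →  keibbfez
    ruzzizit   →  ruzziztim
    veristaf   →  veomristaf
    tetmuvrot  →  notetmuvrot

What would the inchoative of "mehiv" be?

"mehiv" has last vowel 'i'. The stems whose last vowel is 'i' (ruzzizit → ruzziztim, fivpif → fivpfim) delete the last vowel and add -im.
So mehiv → mehvim.

mehvim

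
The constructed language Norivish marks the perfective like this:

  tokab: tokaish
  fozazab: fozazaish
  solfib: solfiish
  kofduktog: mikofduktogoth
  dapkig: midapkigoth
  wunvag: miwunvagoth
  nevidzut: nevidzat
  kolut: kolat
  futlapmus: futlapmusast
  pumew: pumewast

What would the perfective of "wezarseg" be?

miwezarsegoth

solfib and dapkig both have last vowel 'i' yet inflect differently (solfiish, midapkigoth), so the last vowel is not what conditions the rule; the final letter is.
"wezarseg" ends in -g. The stems ending in -g (kofduktog → mikofduktogoth, dapkig → midapkigoth, wunvag → miwunvagoth) add mi- … -oth around the stem.
The other patterns: stems ending in -b drop the final letter and add -ish; stems ending in -t change the last vowel to 'a'; stems ending in -s or -w add -ast.
So wezarseg → miwezarsegoth.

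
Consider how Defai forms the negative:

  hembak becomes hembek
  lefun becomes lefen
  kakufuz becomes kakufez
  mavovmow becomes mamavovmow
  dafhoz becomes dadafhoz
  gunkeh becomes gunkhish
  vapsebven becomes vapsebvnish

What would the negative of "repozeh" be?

repozhish

kakufuz and dafhoz both end in -z yet inflect differently (kakufez, dadafhoz), so the final letter is not what conditions the rule; the last vowel is.
"repozeh" has last vowel 'e'. The stems whose last vowel is 'e' (gunkeh → gunkhish, vapsebven → vapsebvnish) delete the last vowel and add -ish.
The other patterns: stems whose last vowel is 'a' or 'u' change the last vowel to 'e'; stems whose last vowel is 'o' repeat the first consonant+vowel as a prefix.
So repozeh → repozhish.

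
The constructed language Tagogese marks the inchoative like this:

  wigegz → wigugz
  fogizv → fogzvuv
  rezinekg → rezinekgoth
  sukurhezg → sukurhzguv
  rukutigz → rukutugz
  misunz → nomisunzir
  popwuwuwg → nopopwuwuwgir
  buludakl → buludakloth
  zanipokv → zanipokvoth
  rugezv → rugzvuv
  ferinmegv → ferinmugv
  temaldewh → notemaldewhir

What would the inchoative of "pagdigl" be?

pagdugl

"pagdigl" has second-to-last letter 'g'. The stems whose second-to-last letter is 'g' (rukutigz → rukutugz, ferinmegv → ferinmugv, wigegz → wigugz) change the last vowel to 'u'.
The other patterns: stems whose second-to-last letter is 'z' delete the last vowel and add -uv; stems whose second-to-last letter is 'k' add -oth; stems whose second-to-last letter is 'n' or 'w' add no- … -ir around the stem.
So pagdigl → pagdugl.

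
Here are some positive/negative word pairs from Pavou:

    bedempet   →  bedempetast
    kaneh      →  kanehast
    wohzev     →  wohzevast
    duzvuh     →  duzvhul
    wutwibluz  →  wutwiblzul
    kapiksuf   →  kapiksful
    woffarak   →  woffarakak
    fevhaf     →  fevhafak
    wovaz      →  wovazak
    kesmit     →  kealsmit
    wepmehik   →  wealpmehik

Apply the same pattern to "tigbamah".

kaneh and duzvuh both end in -h yet inflect differently (kanehast, duzvhul), so the final letter is not what conditions the rule; the last vowel is.
"tigbamah" has last vowel 'a'. The stems whose last vowel is 'a' (woffarak → woffarakak, fevhaf → fevhafak, wovaz → wovazak) add -ak.
So tigbamah → tigbamahak.

tigbamahak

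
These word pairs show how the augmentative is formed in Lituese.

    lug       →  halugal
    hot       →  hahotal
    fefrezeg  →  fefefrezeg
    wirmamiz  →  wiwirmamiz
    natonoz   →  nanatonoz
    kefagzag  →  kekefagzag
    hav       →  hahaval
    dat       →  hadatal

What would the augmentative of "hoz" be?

"hoz" has 1 vowel. The stems with 1 vowel (hot → hahotal, dat → hadatal, hav → hahaval) add ha- … -al around the stem.
The other pattern: stems with 3 vowels repeat the first consonant+vowel as a prefix.
So hoz → hahozal.

hahozal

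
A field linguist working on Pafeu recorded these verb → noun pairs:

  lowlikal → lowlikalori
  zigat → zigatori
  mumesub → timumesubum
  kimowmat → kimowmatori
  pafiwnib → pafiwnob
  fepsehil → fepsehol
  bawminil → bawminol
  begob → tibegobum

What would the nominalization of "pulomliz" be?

pulomloz

"pulomliz" has last vowel 'i'. The stems whose last vowel is 'i' (fepsehil → fepsehol, pafiwnib → pafiwnob, bawminil → bawminol) change the last vowel to 'o'.
The other patterns: stems whose last vowel is 'a' add -ori; stems whose last vowel is 'o' or 'u' add ti- … -um around the stem.
So pulomliz → pulomloz.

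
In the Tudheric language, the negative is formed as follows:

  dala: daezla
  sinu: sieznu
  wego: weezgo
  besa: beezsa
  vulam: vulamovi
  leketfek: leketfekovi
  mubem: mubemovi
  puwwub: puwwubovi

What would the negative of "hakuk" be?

dala and vulam both have last vowel 'a' yet inflect differently (daezla, vulamovi), so the last vowel is not what conditions the rule; whether the stem ends in a vowel or a consonant is.
"hakuk" ends in a consonant. The stems ending in a consonant (vulam → vulamovi, leketfek → leketfekovi, mubem → mubemovi) add -ovi.
So hakuk → hakukovi.

hakukovi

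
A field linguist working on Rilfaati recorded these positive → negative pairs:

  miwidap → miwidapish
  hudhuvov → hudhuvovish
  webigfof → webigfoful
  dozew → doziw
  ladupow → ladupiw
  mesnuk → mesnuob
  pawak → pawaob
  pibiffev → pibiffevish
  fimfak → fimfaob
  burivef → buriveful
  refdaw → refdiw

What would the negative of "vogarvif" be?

refdaw and fimfak both have last vowel 'a' yet inflect differently (refdiw, fimfaob), so the last vowel is not what conditions the rule; the final letter is.
"vogarvif" ends in -f. The stems ending in -f (burivef → buriveful, webigfof → webigfoful) add -ul.
The other patterns: stems ending in -w change the last vowel to 'i'; stems ending in -k drop the final letter and add -ob; stems ending in -p or -v add -ish.
So vogarvif → vogarviful.

vogarviful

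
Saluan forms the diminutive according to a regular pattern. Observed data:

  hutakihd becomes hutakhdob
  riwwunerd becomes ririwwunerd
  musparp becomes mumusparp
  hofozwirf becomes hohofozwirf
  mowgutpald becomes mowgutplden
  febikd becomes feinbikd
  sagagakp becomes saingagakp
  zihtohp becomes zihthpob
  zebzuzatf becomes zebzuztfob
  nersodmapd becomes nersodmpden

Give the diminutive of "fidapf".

fidpfen

"fidapf" has second-to-last letter 'p'. The one such stem in the data (nersodmapd → nersodmpden) deletes the last vowel and adds -en (as does mowgutpald), so the same rule applies.
So fidapf → fidpfen.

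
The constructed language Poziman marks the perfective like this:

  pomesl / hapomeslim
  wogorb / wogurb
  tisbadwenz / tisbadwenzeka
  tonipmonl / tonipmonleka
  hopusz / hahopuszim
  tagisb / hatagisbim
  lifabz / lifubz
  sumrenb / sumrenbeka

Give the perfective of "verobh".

verubh

pomesl and tonipmonl both end in -l yet inflect differently (hapomeslim, tonipmonleka), so the final letter is not what conditions the rule; the second-to-last letter is.
"verobh" has second-to-last letter 'b'. The one such stem in the data (lifabz → lifubz) changes the last vowel to 'u' (as does wogorb), so the same rule applies.
The other patterns: stems whose second-to-last letter is 's' add ha- … -im around the stem; stems whose second-to-last letter is 'n' add -eka.
So verobh → verubh.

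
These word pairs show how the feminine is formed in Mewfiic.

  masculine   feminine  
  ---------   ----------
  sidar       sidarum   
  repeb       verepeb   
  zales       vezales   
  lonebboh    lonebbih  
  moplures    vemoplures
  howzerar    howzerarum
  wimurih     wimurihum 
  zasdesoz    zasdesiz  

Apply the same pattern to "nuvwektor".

nuvwektir

wimurih and lonebboh both end in -h yet inflect differently (wimurihum, lonebbih), so the final letter is not what conditions the rule; the last vowel is.
"nuvwektor" has last vowel 'o'. The stems whose last vowel is 'o' (zasdesoz → zasdesiz, lonebboh → lonebbih) change the last vowel to 'i'.
So nuvwektor → nuvwektir.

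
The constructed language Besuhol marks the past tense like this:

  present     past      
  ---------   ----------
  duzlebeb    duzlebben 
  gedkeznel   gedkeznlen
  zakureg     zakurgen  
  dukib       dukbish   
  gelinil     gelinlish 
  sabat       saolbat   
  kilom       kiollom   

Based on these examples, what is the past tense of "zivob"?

ziolvob

duzlebeb and dukib both end in -b yet inflect differently (duzlebben, dukbish), so the final letter is not what conditions the rule; the last vowel is.
"zivob" has last vowel 'o'. The one such stem in the data (kilom → kiollom) inserts -ol- after the first vowel (as does sabat), so the same rule applies.
The other patterns: stems whose last vowel is 'e' delete the last vowel and add -en; stems whose last vowel is 'i' delete the last vowel and add -ish.
So zivob → ziolvob.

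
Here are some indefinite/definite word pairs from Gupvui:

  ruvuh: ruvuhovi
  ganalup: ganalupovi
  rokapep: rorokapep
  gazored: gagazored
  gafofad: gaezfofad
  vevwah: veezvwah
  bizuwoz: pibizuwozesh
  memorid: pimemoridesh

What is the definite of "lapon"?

pilaponesh

"lapon" has last vowel 'o'. The one such stem in the data (bizuwoz → pibizuwozesh) adds pi- … -esh around the stem, so the same rule applies.
The other patterns: stems whose last vowel is 'u' add -ovi; stems whose last vowel is 'e' repeat the first consonant+vowel as a prefix; stems whose last vowel is 'a' insert -ez- after the first vowel.
So lapon → pilaponesh.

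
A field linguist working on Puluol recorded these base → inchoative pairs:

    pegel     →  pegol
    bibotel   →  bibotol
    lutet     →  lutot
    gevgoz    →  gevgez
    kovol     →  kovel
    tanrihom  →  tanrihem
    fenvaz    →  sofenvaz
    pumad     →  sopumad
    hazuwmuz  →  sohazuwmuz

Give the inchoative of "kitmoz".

pegel and kovol both end in -l yet inflect differently (pegol, kovel), so the final letter is not what conditions the rule; the last vowel is.
"kitmoz" has last vowel 'o'. The stems whose last vowel is 'o' (gevgoz → gevgez, kovol → kovel, tanrihom → tanrihem) change the last vowel to 'e'.
So kitmoz → kitmez.

kitmez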